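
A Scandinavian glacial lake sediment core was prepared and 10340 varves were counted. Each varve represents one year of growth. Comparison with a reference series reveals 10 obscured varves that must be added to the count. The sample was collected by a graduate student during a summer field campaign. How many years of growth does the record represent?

After corrections the count is 10340 + 10 = 10350 varves.
One varve per year makes the duration 10350 years.

10350 years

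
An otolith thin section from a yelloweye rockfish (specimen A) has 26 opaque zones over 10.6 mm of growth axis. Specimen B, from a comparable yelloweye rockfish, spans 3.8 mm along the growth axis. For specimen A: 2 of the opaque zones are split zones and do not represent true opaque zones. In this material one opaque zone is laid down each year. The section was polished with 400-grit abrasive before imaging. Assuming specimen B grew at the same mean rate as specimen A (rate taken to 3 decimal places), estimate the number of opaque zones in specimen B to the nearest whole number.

9 opaque zones

Specimen A: adjusted count: 26 − 2 = 24 opaque zones.
A: Mean rate = 10.6 mm / 24 years ≈ 0.442 mm/yr.
Specimen B: 3.8 mm / 0.442 mm per year = 8.60 years ≈ 9 opaque zones.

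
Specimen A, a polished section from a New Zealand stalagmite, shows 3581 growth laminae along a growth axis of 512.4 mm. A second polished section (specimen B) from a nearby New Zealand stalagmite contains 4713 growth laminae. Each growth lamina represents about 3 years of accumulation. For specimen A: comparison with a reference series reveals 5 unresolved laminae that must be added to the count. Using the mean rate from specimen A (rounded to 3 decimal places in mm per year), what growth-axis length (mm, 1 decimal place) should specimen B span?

678.7 mm

Specimen A: correcting the raw count gives 3581 + 5 = 3586 true growth laminae.
Specimen A: 3586 growth laminae at 3 years each span 3586 × 3 = 10758 years.
A: Mean rate = 512.4 mm / 10758 years ≈ 0.048 mm/year.
Specimen B: 4713 growth laminae at 3 years each span 4713 × 3 = 14139 years. B's length ≈ 0.048 × 14139 = 678.7 mm.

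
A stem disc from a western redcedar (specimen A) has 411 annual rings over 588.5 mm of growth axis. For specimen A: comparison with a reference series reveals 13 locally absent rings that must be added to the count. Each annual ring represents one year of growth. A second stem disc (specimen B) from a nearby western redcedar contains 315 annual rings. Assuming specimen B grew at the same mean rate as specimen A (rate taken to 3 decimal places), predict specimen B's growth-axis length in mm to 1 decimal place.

437.2 mm

Specimen A: adjusted count: 411 + 13 = 424 annual rings.
A: Mean rate = 588.5 mm / 424 years ≈ 1.388 mm/yr.
For B, 1.388 mm/year × 315 years = 437.2 mm.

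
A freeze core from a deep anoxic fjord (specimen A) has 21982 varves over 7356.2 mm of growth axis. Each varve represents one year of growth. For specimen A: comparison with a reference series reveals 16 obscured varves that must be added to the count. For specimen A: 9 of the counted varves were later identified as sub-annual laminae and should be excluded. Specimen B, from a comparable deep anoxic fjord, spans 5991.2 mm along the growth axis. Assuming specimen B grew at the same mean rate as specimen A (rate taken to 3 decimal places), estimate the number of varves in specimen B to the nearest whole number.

Specimen A: after corrections the count is 21982 − 9 + 16 = 21989 varves.
A: Mean rate = 7356.2 mm / 21989 years ≈ 0.335 mm/year.
B spans 5991.2 / 0.335 = 17884.18 years ≈ 17884 varves.

17884 varves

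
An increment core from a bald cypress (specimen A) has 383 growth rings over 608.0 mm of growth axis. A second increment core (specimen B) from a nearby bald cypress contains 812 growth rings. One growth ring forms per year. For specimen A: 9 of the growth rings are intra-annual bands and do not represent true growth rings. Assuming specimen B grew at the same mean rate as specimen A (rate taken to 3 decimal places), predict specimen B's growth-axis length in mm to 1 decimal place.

Specimen A: correcting the raw count gives 383 − 9 = 374 true growth rings.
A: Extension rate ≈ 608.0 / 374 = 1.626 mm/year.
For B, 1.626 mm/year × 812 years = 1320.3 mm.

1320.3 mm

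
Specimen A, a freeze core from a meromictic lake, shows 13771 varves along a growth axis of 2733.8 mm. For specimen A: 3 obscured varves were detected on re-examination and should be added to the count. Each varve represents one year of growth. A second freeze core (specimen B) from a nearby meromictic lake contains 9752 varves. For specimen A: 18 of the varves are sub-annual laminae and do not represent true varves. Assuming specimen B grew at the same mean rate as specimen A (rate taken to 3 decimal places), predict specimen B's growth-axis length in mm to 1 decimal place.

1940.6 mm

Specimen A: correcting the raw count gives 13771 − 18 + 3 = 13756 true varves.
A: Extension rate ≈ 2733.8 / 13756 = 0.199 mm/yr.
For B, 0.199 mm/year × 9752 years = 1940.6 mm.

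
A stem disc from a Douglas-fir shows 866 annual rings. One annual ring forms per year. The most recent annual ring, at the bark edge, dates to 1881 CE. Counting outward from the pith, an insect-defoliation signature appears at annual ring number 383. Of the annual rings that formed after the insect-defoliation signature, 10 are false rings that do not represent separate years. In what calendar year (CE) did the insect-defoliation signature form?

The insect-defoliation signature sits at annual ring 383 from the pith, so 866 − 383 = 483 annual rings formed after it.
Removing the 10 false annual rings leaves 483 − 10 = 473 true annual rings beyond the insect-defoliation signature.
The annual ring at the bark edge is 1881 CE, so the insect-defoliation signature dates to 1881 − 473 = 1408 CE.

1408 CE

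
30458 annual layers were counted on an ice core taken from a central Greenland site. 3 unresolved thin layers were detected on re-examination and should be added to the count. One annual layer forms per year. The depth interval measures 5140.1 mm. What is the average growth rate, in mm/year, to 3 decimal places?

0.169 mm/year

After corrections the count is 30458 + 3 = 30461 annual layers.
Extension rate ≈ 5140.1 / 30461 = 0.169 mm/year.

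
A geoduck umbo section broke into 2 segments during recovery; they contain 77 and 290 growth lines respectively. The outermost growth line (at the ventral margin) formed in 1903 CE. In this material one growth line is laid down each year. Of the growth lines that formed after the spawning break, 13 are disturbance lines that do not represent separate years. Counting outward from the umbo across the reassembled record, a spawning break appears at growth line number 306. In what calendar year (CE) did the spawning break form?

Total growth lines = 77 + 290 = 367.
367 − 306 = 61 growth lines lie beyond the spawning break toward the ventral margin.
61 − 13 false = 48 true growth lines after the spawning break.
Counting back 48 years from 1903 CE places the spawning break in 1903 − 48 = 1855 CE.

1855 CE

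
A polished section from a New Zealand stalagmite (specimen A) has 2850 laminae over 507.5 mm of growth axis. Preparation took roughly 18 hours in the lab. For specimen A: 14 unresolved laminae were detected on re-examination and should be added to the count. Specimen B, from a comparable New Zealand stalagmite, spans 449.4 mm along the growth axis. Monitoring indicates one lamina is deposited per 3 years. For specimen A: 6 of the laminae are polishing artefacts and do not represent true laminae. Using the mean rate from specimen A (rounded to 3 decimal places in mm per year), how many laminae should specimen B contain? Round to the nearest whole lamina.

2539 laminae

Specimen A: true lamina count = 2850 − 6 + 14 = 2858.
Specimen A: 2858 laminae at 3 years each span 2858 × 3 = 8574 years.
A: 507.5 mm over 8574 years gives 507.5 / 8574 ≈ 0.059 mm per year.
Specimen B: 449.4 mm / 0.059 mm per year = 7616.95 years; at 3 years per lamina that is 7616.95 / 3 ≈ 2539 laminae.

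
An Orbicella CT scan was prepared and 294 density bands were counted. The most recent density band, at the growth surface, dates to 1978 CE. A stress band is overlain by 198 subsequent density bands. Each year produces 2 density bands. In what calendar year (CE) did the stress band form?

198 density bands formed after the stress band.
Dividing by 2 density bands per year: 198 / 2 = 99 years.
The density band at the growth surface is 1978 CE, so the stress band dates to 1978 − 99 = 1879 CE.

1879 CE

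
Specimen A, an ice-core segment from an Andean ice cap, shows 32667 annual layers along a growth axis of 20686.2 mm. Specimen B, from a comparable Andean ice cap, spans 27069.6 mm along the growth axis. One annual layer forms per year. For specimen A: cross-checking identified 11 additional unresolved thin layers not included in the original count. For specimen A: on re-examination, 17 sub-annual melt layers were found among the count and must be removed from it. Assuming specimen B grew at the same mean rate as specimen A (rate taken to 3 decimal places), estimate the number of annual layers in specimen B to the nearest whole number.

Specimen A: after corrections the count is 32667 − 17 + 11 = 32661 annual layers.
A: 20686.2 mm over 32661 years gives 20686.2 / 32661 ≈ 0.633 mm per year.
B spans 27069.6 / 0.633 = 42763.98 years ≈ 42764 annual layers.

42764 annual layers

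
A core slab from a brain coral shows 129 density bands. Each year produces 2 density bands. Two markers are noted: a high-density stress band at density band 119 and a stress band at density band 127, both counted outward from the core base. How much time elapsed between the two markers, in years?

The two markers are separated by 127 − 119 = 8 density bands.
8 density bands at 2 per year is 8 / 2 = 4 years.

4 yr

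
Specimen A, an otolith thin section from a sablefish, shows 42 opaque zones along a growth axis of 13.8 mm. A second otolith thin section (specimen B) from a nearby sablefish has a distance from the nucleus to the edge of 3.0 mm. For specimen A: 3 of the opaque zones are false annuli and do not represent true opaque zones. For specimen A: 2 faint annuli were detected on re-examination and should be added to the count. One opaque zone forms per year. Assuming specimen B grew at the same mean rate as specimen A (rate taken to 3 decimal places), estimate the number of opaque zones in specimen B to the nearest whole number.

9 opaque zones

Specimen A: correcting the raw count gives 42 − 3 + 2 = 41 true opaque zones.
A: Extension rate ≈ 13.8 / 41 = 0.337 mm per year.
Specimen B: 3.0 mm / 0.337 mm per year = 8.90 years ≈ 9 opaque zones.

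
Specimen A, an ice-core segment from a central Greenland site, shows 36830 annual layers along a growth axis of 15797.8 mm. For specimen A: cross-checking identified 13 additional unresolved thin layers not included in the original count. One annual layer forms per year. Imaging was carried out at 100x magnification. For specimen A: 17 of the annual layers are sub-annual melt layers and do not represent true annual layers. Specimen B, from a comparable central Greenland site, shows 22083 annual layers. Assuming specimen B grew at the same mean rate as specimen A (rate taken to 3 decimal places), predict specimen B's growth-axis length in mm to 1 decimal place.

Specimen A: after corrections the count is 36830 − 17 + 13 = 36826 annual layers.
A: 15797.8 mm over 36826 years gives 15797.8 / 36826 ≈ 0.429 mm/year.
B's length ≈ 0.429 × 22083 = 9473.6 mm.

9473.6 mm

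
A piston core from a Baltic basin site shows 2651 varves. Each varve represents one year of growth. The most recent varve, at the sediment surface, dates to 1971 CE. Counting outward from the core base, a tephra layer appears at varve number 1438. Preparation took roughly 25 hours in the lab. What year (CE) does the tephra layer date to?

Between varve 1438 and the sediment surface there are 2651 − 1438 = 1213 varves.
1971 − 1213 = 758 CE.

758 CE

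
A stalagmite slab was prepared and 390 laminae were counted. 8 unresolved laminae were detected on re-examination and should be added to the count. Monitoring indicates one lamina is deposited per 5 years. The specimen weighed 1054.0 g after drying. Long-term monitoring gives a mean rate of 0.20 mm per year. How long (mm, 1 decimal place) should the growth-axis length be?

398.0 mm

After corrections the count is 390 + 8 = 398 laminae.
Multiplying by 5 years per lamina: 398 × 5 = 1990 years.
1990 years at 0.20 mm/year gives 0.20 × 1990 = 398.0 mm.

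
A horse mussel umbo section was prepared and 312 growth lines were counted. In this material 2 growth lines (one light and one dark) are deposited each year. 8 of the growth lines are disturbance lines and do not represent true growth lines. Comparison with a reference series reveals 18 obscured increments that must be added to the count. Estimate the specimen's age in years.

Adjusted count: 312 − 8 + 18 = 322 growth lines.
Dividing by 2 growth lines per year: 322 / 2 = 161 years.

161 years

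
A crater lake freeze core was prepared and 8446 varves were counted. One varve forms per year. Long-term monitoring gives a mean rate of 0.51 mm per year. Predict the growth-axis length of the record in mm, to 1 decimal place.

4307.5 mm

8446 years of growth are recorded.
8446 years at 0.51 mm/year gives 0.51 × 8446 = 4307.5 mm.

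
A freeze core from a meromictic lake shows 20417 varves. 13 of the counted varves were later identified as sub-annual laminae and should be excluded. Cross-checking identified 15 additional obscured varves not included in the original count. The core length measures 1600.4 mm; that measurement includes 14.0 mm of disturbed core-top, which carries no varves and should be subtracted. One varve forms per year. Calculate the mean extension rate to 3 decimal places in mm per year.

Correcting the raw count gives 20417 − 13 + 15 = 20419 true varves.
Net length = 1600.4 − 14.0 = 1586.4 mm.
Mean rate = 1586.4 mm / 20419 years ≈ 0.078 mm per year.

0.078 mm per year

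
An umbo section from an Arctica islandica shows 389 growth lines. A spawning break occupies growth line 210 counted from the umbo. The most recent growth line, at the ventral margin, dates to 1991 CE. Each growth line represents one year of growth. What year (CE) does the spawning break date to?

Between growth line 210 and the ventral margin there are 389 − 210 = 179 growth lines.
The growth line at the ventral margin is 1991 CE, so the spawning break dates to 1991 − 179 = 1812 CE.

1812 CE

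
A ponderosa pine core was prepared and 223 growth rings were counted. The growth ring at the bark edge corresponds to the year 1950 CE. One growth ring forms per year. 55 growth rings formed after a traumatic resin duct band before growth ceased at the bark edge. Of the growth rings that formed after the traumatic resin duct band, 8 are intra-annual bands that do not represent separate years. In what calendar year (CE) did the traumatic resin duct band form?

1903 CE

55 growth rings formed after the traumatic resin duct band.
55 − 8 false = 47 true growth rings after the traumatic resin duct band.
The growth ring at the bark edge is 1950 CE, so the traumatic resin duct band dates to 1950 − 47 = 1903 CE.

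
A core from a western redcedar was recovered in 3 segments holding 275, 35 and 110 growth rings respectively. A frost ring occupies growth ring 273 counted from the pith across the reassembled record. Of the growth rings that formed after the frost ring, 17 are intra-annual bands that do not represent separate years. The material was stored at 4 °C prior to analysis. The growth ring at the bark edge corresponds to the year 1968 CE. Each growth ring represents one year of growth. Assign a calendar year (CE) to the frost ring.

Total growth rings = 275 + 35 + 110 = 420.
The frost ring sits at growth ring 273 from the pith, so 420 − 273 = 147 growth rings formed after it.
Removing the 17 false growth rings leaves 147 − 17 = 130 true growth rings beyond the frost ring.
Counting back 130 years from 1968 CE places the frost ring in 1968 − 130 = 1838 CE.

1838 CE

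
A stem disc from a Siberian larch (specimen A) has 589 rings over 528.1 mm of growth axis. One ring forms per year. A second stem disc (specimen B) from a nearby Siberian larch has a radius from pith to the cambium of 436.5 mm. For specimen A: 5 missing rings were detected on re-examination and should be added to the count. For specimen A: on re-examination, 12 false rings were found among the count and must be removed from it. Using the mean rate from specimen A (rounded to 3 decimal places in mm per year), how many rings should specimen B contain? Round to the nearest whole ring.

481 rings

Specimen A: true ring count = 589 − 12 + 5 = 582.
A: Extension rate ≈ 528.1 / 582 = 0.907 mm per year.
B spans 436.5 / 0.907 = 481.26 years ≈ 481 rings.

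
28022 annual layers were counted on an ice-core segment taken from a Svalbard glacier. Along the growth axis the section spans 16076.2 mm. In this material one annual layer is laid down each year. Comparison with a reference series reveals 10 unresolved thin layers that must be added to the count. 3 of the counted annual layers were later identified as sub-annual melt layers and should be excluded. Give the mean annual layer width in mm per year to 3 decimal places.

Adjusted count: 28022 − 3 + 10 = 28029 annual layers.
Extension rate ≈ 16076.2 / 28029 = 0.574 mm per year.

0.574 mm per year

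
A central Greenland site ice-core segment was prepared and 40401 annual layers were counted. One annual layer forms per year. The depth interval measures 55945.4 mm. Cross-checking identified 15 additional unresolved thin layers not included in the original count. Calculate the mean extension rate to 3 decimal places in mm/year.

After corrections the count is 40401 + 15 = 40416 annual layers.
55945.4 mm over 40416 years gives 55945.4 / 40416 ≈ 1.384 mm/year.

1.384 mm/year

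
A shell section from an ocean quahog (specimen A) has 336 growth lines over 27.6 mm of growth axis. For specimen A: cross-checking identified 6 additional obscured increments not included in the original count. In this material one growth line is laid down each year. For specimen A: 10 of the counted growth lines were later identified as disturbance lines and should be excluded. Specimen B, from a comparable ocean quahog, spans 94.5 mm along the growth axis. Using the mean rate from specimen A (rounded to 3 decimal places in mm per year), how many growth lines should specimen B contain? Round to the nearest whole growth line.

Specimen A: after corrections the count is 336 − 10 + 6 = 332 growth lines.
A: Mean rate = 27.6 mm / 332 years ≈ 0.083 mm/yr.
B spans 94.5 / 0.083 = 1138.55 years ≈ 1139 growth lines.

1139 growth lines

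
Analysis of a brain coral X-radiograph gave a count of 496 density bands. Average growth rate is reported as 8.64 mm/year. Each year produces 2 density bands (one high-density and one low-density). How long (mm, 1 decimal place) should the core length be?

2142.7 mm

496 density bands at 2 per year is 496 / 2 = 248 years.
Predicted length = 8.64 mm/year × 248 years = 2142.7 mm.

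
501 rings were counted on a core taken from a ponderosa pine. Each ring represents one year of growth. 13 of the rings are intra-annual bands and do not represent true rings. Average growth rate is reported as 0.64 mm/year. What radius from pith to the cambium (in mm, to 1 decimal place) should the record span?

312.3 mm

Adjusted count: 501 − 13 = 488 rings.
488 years at 0.64 mm/year gives 0.64 × 488 = 312.3 mm.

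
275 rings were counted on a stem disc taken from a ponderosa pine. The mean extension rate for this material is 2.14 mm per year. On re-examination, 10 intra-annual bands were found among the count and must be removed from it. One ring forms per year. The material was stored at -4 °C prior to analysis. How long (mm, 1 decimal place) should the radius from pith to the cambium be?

Adjusted count: 275 − 10 = 265 rings.
Length ≈ 2.14 × 265 = 567.1 mm.

567.1 mm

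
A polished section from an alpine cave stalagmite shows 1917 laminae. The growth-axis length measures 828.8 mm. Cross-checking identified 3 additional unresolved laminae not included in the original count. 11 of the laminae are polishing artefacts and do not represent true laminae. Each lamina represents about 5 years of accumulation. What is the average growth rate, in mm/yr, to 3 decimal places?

Correcting the raw count gives 1917 − 11 + 3 = 1909 true laminae.
At 5 years per lamina, 1909 × 5 = 9545 years.
Extension rate ≈ 828.8 / 9545 = 0.087 mm/yr.

0.087 mm/yr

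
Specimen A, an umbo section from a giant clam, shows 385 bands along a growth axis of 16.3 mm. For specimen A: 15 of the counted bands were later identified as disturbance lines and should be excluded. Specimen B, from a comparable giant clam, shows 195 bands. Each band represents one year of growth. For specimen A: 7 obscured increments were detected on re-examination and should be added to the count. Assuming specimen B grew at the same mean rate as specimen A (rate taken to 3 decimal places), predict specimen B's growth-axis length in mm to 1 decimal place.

Specimen A: correcting the raw count gives 385 − 15 + 7 = 377 true bands.
A: Mean rate = 16.3 mm / 377 years ≈ 0.043 mm/yr.
Length of B = 0.043 × 195 = 8.4 mm.

8.4 mm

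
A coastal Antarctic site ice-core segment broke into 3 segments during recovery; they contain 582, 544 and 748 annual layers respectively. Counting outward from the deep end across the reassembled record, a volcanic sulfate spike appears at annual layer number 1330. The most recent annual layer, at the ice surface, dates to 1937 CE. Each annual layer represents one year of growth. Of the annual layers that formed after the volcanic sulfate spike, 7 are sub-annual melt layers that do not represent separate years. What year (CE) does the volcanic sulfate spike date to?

1400 CE

Total annual layers = 582 + 544 + 748 = 1874.
The volcanic sulfate spike sits at annual layer 1330 from the deep end, so 1874 − 1330 = 544 annual layers formed after it.
Excluding 7 false annual layers: 544 − 7 = 537.
1937 − 537 = 1400 CE.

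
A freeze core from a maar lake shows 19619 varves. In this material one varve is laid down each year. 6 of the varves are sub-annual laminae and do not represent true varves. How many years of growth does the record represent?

True varve count = 19619 − 6 = 19613.
At one varve per year, that is 19613 years.

19613 years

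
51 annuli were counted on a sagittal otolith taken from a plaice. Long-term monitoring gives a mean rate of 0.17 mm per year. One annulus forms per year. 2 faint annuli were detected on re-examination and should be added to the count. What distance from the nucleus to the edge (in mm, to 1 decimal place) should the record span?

9.0 mm

True annulus count = 51 + 2 = 53.
Predicted length = 0.17 mm/year × 53 years = 9.0 mm.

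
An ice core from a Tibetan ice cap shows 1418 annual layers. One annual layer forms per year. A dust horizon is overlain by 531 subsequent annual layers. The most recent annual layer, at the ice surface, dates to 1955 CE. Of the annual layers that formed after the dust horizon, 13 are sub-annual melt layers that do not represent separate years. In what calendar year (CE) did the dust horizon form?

531 annual layers post-date the dust horizon.
531 − 13 false = 518 true annual layers after the dust horizon.
The annual layer at the ice surface is 1955 CE, so the dust horizon dates to 1955 − 518 = 1437 CE.

1437 CE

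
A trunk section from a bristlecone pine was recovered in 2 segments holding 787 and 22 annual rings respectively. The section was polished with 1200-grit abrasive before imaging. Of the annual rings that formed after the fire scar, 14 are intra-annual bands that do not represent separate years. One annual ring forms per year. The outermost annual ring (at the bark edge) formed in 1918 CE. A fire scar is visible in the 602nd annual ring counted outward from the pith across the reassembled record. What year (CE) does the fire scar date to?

Total annual rings = 787 + 22 = 809.
809 − 602 = 207 annual rings lie beyond the fire scar toward the bark edge.
207 − 14 false = 193 true annual rings after the fire scar.
The annual ring at the bark edge is 1918 CE, so the fire scar dates to 1918 − 193 = 1725 CE.

1725 CE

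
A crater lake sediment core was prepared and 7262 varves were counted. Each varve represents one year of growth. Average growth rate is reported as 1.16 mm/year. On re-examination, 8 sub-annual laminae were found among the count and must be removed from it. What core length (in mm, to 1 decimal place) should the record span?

After corrections the count is 7262 − 8 = 7254 varves.
7254 years at 1.16 mm/year gives 1.16 × 7254 = 8414.6 mm.

8414.6 mm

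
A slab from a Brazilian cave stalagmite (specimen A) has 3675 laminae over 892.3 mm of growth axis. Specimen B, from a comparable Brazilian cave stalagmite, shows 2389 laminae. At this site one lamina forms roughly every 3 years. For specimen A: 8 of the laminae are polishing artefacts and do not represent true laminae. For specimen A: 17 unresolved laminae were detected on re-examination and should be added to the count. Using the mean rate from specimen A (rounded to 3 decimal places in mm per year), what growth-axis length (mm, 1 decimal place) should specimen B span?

580.5 mm

Specimen A: adjusted count: 3675 − 8 + 17 = 3684 laminae.
Specimen A: at 3 years per lamina, 3684 × 3 = 11052 years.
A: 892.3 mm over 11052 years gives 892.3 / 11052 ≈ 0.081 mm per year.
Specimen B: 2389 laminae at 3 years each span 2389 × 3 = 7167 years. B's length ≈ 0.081 × 7167 = 580.5 mm.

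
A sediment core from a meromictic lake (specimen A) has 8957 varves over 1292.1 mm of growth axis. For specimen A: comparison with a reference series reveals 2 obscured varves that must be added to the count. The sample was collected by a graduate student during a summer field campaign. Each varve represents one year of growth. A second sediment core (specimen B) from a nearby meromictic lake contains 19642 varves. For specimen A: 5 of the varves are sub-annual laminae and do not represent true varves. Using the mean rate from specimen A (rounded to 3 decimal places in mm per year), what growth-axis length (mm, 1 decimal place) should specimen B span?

2828.4 mm

Specimen A: correcting the raw count gives 8957 − 5 + 2 = 8954 true varves.
A: Extension rate ≈ 1292.1 / 8954 = 0.144 mm/year.
For B, 0.144 mm/year × 19642 years = 2828.4 mm.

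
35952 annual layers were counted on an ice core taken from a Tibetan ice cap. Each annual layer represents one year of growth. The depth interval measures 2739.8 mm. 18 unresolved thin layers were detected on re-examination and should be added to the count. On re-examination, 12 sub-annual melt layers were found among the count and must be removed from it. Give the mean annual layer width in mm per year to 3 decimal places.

Adjusted count: 35952 − 12 + 18 = 35958 annual layers.
2739.8 mm over 35958 years gives 2739.8 / 35958 ≈ 0.076 mm per year.

0.076 mm per year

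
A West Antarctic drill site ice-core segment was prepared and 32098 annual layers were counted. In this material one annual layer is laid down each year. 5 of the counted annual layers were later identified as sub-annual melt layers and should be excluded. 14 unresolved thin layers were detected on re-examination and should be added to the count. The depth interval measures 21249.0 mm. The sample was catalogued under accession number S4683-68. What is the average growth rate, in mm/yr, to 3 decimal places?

0.662 mm/yr

True annual layer count = 32098 − 5 + 14 = 32107.
21249.0 mm over 32107 years gives 21249.0 / 32107 ≈ 0.662 mm/yr.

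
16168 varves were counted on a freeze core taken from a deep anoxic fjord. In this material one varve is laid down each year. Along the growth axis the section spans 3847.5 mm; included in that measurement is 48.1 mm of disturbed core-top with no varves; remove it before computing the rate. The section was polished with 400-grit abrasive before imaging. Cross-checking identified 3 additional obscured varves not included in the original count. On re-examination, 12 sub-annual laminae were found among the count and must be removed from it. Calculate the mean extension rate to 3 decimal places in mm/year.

0.235 mm/year

True varve count = 16168 − 12 + 3 = 16159.
Net length = 3847.5 − 48.1 = 3799.4 mm.
Mean rate = 3799.4 mm / 16159 years ≈ 0.235 mm/year.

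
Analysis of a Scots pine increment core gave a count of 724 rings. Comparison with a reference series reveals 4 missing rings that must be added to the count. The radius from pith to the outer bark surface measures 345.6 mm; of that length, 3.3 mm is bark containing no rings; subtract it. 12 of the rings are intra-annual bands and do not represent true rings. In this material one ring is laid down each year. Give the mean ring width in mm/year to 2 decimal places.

After corrections the count is 724 − 12 + 4 = 716 rings.
Removing the 3.3 mm offcut leaves 345.6 − 3.3 = 342.3 mm.
Extension rate ≈ 342.3 / 716 = 0.48 mm/year.

0.48 mm/year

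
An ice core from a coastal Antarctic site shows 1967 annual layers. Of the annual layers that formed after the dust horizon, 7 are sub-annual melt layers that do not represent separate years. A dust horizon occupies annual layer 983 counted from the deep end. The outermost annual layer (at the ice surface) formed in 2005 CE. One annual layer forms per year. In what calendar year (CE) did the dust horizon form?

1028 CE

1967 − 983 = 984 annual layers lie beyond the dust horizon toward the ice surface.
984 − 7 false = 977 true annual layers after the dust horizon.
The annual layer at the ice surface is 2005 CE, so the dust horizon dates to 2005 − 977 = 1028 CE.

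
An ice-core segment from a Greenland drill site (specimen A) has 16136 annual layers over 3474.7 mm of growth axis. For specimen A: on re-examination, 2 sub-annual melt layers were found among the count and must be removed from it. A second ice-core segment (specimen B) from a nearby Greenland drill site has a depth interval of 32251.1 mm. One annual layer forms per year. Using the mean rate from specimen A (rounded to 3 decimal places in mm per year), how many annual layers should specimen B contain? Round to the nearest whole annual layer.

150005 annual layers

Specimen A: adjusted count: 16136 − 2 = 16134 annual layers.
A: Mean rate = 3474.7 mm / 16134 years ≈ 0.215 mm/year.
For B, 32251.1 / 0.215 = 150005.12 years ≈ 150005 annual layers.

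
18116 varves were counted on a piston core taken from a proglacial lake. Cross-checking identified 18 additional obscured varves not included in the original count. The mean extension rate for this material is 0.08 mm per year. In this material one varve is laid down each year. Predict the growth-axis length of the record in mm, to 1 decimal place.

1450.7 mm

After corrections the count is 18116 + 18 = 18134 varves.
Length ≈ 0.08 × 18134 = 1450.7 mm.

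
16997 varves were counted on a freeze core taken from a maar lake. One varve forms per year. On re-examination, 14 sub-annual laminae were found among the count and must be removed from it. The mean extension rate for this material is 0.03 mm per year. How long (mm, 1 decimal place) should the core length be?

509.5 mm

Adjusted count: 16997 − 14 = 16983 varves.
Predicted length = 0.03 mm/year × 16983 years = 509.5 mm.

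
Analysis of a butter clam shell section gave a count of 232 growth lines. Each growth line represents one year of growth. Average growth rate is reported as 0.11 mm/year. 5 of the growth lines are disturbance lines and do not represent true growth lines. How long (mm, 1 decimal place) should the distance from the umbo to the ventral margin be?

Adjusted count: 232 − 5 = 227 growth lines.
227 years at 0.11 mm/year gives 0.11 × 227 = 25.0 mm.

25.0 mm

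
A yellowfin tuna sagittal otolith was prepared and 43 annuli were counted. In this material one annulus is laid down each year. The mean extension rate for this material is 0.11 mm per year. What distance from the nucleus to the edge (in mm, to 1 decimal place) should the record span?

4.7 mm

43 years of growth are recorded.
Length ≈ 0.11 × 43 = 4.7 mm.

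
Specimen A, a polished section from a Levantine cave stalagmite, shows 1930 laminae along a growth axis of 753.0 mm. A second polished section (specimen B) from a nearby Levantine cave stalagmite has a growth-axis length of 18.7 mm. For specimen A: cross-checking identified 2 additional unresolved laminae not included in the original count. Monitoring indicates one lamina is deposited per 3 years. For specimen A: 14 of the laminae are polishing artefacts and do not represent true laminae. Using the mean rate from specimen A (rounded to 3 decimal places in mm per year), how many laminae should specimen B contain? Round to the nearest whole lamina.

Specimen A: adjusted count: 1930 − 14 + 2 = 1918 laminae.
Specimen A: multiplying by 3 years per lamina: 1918 × 3 = 5754 years.
A: Mean rate = 753.0 mm / 5754 years ≈ 0.131 mm per year.
For B, 18.7 / 0.131 = 142.75 years; at 3 years per lamina that is 142.75 / 3 ≈ 48 laminae.

48 laminae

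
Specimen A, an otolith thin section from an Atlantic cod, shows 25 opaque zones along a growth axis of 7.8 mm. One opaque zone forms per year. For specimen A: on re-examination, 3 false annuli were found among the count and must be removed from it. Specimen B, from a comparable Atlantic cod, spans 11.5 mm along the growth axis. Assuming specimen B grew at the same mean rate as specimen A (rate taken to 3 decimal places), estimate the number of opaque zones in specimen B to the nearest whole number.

32 opaque zones

Specimen A: true opaque zone count = 25 − 3 = 22.
A: 7.8 mm over 22 years gives 7.8 / 22 ≈ 0.355 mm/yr.
Specimen B: 11.5 mm / 0.355 mm per year = 32.39 years ≈ 32 opaque zones.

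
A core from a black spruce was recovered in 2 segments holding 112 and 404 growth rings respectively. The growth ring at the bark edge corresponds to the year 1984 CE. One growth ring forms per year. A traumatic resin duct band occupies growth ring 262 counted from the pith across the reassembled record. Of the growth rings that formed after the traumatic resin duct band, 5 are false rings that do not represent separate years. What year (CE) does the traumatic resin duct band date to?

Total growth rings = 112 + 404 = 516.
The traumatic resin duct band sits at growth ring 262 from the pith, so 516 − 262 = 254 growth rings formed after it.
Excluding 5 false growth rings: 254 − 5 = 249.
1984 − 249 = 1735 CE.

1735 CE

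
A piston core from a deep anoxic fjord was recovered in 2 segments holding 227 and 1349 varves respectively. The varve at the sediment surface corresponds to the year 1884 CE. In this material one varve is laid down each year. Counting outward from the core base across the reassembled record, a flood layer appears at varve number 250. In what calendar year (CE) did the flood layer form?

Total varves = 227 + 1349 = 1576.
Between varve 250 and the sediment surface there are 1576 − 250 = 1326 varves.
Counting back 1326 years from 1884 CE places the flood layer in 1884 − 1326 = 558 CE.

558 CE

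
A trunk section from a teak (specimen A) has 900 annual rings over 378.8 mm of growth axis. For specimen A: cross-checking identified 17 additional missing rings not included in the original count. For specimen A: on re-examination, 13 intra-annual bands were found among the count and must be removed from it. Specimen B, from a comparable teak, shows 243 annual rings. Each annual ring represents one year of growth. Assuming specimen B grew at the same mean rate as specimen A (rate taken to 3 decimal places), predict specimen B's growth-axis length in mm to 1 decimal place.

Specimen A: after corrections the count is 900 − 13 + 17 = 904 annual rings.
A: 378.8 mm over 904 years gives 378.8 / 904 ≈ 0.419 mm per year.
Length of B = 0.419 × 243 = 101.8 mm.

101.8 mm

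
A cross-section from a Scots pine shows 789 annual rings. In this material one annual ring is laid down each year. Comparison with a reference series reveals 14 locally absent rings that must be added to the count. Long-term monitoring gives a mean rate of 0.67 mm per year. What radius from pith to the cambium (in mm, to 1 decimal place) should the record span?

After corrections the count is 789 + 14 = 803 annual rings.
Predicted length = 0.67 mm/year × 803 years = 538.0 mm.

538.0 mm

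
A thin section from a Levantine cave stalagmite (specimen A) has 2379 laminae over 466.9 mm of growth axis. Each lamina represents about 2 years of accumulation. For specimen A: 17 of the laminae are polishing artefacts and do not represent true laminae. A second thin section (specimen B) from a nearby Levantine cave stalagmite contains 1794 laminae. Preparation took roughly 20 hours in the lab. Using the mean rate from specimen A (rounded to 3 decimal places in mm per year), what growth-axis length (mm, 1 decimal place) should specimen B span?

355.2 mm

Specimen A: after corrections the count is 2379 − 17 = 2362 laminae.
Specimen A: at 2 years per lamina, 2362 × 2 = 4724 years.
A: Extension rate ≈ 466.9 / 4724 = 0.099 mm/yr.
Specimen B: multiplying by 2 years per lamina: 1794 × 2 = 3588 years. B's length ≈ 0.099 × 3588 = 355.2 mm.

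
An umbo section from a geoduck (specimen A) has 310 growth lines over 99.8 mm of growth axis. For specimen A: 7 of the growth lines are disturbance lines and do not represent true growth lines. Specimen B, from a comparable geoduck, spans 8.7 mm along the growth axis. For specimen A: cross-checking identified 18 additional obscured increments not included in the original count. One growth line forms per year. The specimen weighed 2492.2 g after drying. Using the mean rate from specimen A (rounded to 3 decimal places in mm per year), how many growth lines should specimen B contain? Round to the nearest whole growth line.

Specimen A: true growth line count = 310 − 7 + 18 = 321.
A: 99.8 mm over 321 years gives 99.8 / 321 ≈ 0.311 mm per year.
Specimen B: 8.7 mm / 0.311 mm per year = 27.97 years ≈ 28 growth lines.

28 growth lines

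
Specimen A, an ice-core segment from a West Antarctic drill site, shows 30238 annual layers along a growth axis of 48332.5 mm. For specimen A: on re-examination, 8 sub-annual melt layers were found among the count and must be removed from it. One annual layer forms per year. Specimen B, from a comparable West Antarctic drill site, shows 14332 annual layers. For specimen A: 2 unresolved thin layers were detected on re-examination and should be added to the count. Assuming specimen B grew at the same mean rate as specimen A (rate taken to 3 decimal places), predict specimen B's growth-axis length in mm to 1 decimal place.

Specimen A: adjusted count: 30238 − 8 + 2 = 30232 annual layers.
A: Extension rate ≈ 48332.5 / 30232 = 1.599 mm per year.
Length of B = 1.599 × 14332 = 22916.9 mm.

22916.9 mm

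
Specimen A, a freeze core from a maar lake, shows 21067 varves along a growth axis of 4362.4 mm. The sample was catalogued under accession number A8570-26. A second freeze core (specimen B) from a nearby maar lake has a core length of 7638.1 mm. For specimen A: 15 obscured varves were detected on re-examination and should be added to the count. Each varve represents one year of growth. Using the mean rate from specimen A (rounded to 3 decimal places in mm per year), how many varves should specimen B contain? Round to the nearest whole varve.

Specimen A: adjusted count: 21067 + 15 = 21082 varves.
A: 4362.4 mm over 21082 years gives 4362.4 / 21082 ≈ 0.207 mm/yr.
For B, 7638.1 / 0.207 = 36899.03 years ≈ 36899 varves.

36899 varves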